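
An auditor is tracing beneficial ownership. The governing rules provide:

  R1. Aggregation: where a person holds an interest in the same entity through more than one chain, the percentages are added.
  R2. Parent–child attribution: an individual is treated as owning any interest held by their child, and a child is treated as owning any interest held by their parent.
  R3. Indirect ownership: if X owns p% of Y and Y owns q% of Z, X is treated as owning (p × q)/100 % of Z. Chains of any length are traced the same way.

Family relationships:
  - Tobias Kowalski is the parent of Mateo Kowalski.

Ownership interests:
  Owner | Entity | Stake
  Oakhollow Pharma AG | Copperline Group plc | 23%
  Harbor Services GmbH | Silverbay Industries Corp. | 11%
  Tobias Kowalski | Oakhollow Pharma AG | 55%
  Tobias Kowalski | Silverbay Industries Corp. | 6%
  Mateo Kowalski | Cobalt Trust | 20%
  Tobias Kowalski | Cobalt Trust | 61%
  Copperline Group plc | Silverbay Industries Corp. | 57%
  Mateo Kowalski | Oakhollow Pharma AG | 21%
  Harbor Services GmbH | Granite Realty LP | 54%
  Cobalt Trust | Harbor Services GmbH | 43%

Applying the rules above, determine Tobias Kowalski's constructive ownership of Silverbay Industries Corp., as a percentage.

By parent–child attribution (R2), Tobias Kowalski is treated as also owning Mateo Kowalski's interest in Oakhollow Pharma AG, giving 55% + 21% = 76%.
By parent–child attribution (R2), Tobias Kowalski is treated as also owning Mateo Kowalski's interest in Cobalt Trust, giving 61% + 20% = 81%.
Chain via Oakhollow Pharma AG → Copperline Group plc (R3): 76% × 23% × 57% = 9.9636% of Silverbay Industries Corp.
Chain via Cobalt Trust → Harbor Services GmbH (R3): 81% × 43% × 11% = 3.8313% of Silverbay Industries Corp.
Direct interest in Silverbay Industries Corp: 6%.
Aggregating (R1): 9.9636% + 3.8313% + 6% = 19.7949%.

19.7949%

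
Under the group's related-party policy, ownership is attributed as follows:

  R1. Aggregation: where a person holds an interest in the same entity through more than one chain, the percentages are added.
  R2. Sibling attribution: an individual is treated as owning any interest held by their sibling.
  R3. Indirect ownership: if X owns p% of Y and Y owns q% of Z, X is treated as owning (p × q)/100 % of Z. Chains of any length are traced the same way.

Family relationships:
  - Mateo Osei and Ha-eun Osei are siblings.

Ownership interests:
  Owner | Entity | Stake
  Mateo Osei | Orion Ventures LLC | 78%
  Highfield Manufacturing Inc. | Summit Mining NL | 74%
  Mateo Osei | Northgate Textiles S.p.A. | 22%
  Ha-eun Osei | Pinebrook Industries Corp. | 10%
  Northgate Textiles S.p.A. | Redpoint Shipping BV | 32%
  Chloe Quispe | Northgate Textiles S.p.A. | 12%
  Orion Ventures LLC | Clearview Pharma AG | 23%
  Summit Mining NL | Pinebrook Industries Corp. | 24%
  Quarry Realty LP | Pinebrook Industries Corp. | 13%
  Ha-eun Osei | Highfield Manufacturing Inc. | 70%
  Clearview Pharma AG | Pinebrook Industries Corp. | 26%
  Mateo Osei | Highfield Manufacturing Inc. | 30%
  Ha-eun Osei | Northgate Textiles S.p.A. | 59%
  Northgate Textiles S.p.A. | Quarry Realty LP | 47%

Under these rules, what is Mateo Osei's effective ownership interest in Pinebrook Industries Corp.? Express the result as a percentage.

37.3735%

By sibling attribution (R2), Mateo Osei is treated as also owning Ha-eun Osei's interest in Northgate Textiles S.p.A, giving 22% + 59% = 81%.
By sibling attribution (R2), Mateo Osei is treated as also owning Ha-eun Osei's interest in Highfield Manufacturing Inc, giving 30% + 70% = 100%.
By sibling attribution (R2), Mateo Osei is treated as owning Ha-eun Osei's 10% interest in Pinebrook Industries Corp.
Chain via Northgate Textiles S.p.A. → Quarry Realty LP (R3): 81% × 47% × 13% = 4.9491% of Pinebrook Industries Corp.
Chain via Highfield Manufacturing Inc. → Summit Mining NL (R3): 100% × 74% × 24% = 17.76% of Pinebrook Industries Corp.
Chain via Orion Ventures LLC → Clearview Pharma AG (R3): 78% × 23% × 26% = 4.6644% of Pinebrook Industries Corp.
Direct interest in Pinebrook Industries Corp: 10%.
Aggregating (R1): 4.9491% + 17.76% + 4.6644% + 10% = 37.3735%.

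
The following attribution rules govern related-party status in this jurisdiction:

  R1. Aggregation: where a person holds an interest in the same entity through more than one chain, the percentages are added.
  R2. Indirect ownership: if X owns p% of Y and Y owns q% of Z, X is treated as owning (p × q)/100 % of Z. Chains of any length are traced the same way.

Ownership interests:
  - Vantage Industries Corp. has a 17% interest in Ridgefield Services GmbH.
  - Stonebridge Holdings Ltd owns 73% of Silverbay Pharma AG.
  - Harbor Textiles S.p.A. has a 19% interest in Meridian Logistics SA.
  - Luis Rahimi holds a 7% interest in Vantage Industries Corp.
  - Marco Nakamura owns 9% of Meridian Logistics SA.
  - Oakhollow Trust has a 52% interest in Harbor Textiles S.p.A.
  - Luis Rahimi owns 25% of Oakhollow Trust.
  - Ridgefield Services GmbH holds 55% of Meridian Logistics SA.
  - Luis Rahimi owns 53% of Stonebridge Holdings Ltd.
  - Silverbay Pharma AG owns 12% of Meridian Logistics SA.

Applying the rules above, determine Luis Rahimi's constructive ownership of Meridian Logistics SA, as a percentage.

7.7673%

Chain via Stonebridge Holdings Ltd → Silverbay Pharma AG (R2): 53% × 73% × 12% = 4.6428% of Meridian Logistics SA.
Chain via Vantage Industries Corp. → Ridgefield Services GmbH (R2): 7% × 17% × 55% = 0.6545% of Meridian Logistics SA.
Chain via Oakhollow Trust → Harbor Textiles S.p.A. (R2): 25% × 52% × 19% = 2.47% of Meridian Logistics SA.
Aggregating (R1): 4.6428% + 0.6545% + 2.47% = 7.7673%.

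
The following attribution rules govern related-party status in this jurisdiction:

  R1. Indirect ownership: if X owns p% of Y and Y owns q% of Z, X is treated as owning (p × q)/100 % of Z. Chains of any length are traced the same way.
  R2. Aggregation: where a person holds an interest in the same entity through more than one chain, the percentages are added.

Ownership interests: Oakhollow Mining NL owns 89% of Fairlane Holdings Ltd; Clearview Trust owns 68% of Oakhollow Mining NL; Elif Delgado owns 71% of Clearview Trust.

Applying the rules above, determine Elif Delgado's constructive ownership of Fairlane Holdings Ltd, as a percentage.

42.9692%

Chain via Clearview Trust → Oakhollow Mining NL (R1): 71% × 68% × 89% = 42.9692% of Fairlane Holdings Ltd.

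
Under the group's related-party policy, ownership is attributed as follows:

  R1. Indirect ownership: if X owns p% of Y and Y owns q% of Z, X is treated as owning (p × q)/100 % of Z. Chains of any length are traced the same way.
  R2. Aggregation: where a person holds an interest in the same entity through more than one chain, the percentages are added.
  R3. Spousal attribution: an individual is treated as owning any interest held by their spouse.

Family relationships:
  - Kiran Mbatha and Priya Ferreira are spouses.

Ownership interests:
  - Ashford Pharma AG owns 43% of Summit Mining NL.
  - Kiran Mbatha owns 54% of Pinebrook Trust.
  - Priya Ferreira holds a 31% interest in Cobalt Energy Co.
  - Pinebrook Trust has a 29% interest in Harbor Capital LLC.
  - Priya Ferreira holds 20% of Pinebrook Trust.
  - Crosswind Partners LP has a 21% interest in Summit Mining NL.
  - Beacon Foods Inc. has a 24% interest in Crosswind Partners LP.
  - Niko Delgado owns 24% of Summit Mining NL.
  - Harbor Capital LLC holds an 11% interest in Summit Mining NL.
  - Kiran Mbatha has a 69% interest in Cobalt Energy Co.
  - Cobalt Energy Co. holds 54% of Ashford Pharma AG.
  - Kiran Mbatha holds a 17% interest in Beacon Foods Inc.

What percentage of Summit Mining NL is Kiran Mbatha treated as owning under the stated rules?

26.4374%

By spousal attribution (R3), Kiran Mbatha is treated as also owning Priya Ferreira's interest in Pinebrook Trust, giving 54% + 20% = 74%.
By spousal attribution (R3), Kiran Mbatha is treated as also owning Priya Ferreira's interest in Cobalt Energy Co, giving 69% + 31% = 100%.
Chain via Pinebrook Trust → Harbor Capital LLC (R1): 74% × 29% × 11% = 2.3606% of Summit Mining NL.
Chain via Cobalt Energy Co. → Ashford Pharma AG (R1): 100% × 54% × 43% = 23.22% of Summit Mining NL.
Chain via Beacon Foods Inc. → Crosswind Partners LP (R1): 17% × 24% × 21% = 0.8568% of Summit Mining NL.
Aggregating (R2): 2.3606% + 23.22% + 0.8568% = 26.4374%.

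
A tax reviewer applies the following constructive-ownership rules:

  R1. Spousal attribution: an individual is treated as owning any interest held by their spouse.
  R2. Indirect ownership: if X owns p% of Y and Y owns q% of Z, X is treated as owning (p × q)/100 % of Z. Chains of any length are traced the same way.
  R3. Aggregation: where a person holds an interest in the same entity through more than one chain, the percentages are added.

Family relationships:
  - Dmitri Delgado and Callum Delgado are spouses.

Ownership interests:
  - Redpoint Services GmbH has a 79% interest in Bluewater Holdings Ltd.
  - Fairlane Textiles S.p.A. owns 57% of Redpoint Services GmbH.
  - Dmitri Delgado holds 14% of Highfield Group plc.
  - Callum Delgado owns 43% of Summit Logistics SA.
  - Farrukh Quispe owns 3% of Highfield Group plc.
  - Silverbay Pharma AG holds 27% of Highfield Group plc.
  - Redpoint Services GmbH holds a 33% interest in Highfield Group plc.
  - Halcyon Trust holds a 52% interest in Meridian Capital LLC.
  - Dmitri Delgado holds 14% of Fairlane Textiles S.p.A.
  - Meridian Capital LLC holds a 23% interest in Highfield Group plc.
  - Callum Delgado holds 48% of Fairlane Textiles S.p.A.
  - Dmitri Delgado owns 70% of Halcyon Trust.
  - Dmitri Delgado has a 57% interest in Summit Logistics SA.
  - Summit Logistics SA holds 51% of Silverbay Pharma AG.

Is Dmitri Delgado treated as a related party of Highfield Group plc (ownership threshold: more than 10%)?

Yes

By spousal attribution (R1), Dmitri Delgado is treated as also owning Callum Delgado's interest in Summit Logistics SA, giving 57% + 43% = 100%.
By spousal attribution (R1), Dmitri Delgado is treated as also owning Callum Delgado's interest in Fairlane Textiles S.p.A, giving 14% + 48% = 62%.
Chain via Summit Logistics SA → Silverbay Pharma AG (R2): 100% × 51% × 27% = 13.77% of Highfield Group plc.
Chain via Halcyon Trust → Meridian Capital LLC (R2): 70% × 52% × 23% = 8.372% of Highfield Group plc.
Chain via Fairlane Textiles S.p.A. → Redpoint Services GmbH (R2): 62% × 57% × 33% = 11.6622% of Highfield Group plc.
Direct interest in Highfield Group plc: 14%.
Aggregating (R3): 13.77% + 8.372% + 11.6622% + 14% = 47.8042%.
47.8042% exceeds the 10% threshold, so Dmitri is a related party to Highfield Group plc.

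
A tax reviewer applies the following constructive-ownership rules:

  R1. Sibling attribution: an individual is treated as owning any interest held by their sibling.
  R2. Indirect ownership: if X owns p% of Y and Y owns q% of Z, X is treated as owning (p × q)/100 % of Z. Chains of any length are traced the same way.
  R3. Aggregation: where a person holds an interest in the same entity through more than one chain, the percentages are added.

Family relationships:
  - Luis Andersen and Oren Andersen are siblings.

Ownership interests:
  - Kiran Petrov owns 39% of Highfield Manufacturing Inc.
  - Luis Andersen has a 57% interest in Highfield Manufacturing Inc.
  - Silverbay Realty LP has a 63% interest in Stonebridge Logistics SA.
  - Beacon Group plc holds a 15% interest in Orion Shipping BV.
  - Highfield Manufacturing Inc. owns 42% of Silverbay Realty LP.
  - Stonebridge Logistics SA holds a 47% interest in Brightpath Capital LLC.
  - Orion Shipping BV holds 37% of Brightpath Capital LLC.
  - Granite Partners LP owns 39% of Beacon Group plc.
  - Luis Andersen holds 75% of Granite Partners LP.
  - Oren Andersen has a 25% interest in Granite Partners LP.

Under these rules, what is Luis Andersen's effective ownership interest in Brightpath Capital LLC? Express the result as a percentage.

9.253134%

By sibling attribution (R1), Luis Andersen is treated as also owning Oren Andersen's interest in Granite Partners LP, giving 75% + 25% = 100%.
Chain via Highfield Manufacturing Inc. → Silverbay Realty LP → Stonebridge Logistics SA (R2): 57% × 42% × 63% × 47% = 7.088634% of Brightpath Capital LLC.
Chain via Granite Partners LP → Beacon Group plc → Orion Shipping BV (R2): 100% × 39% × 15% × 37% = 2.1645% of Brightpath Capital LLC.
Aggregating (R3): 7.088634% + 2.1645% = 9.253134%.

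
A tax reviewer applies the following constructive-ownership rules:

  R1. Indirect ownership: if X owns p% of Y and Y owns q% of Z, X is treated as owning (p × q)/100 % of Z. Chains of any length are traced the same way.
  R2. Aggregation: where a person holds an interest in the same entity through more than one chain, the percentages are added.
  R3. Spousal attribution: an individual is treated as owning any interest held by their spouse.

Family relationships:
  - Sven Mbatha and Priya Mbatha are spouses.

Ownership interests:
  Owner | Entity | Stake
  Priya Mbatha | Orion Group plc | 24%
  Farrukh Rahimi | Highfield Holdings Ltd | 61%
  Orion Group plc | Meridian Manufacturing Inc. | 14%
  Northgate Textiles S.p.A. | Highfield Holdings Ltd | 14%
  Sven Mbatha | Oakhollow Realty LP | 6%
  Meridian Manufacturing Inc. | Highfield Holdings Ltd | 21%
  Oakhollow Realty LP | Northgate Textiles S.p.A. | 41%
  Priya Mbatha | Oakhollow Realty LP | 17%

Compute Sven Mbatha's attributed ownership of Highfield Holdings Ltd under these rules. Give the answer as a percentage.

2.0258%

By spousal attribution (R3), Sven Mbatha is treated as also owning Priya Mbatha's interest in Oakhollow Realty LP, giving 6% + 17% = 23%.
By spousal attribution (R3), Sven Mbatha is treated as owning Priya Mbatha's 24% interest in Orion Group plc.
Chain via Oakhollow Realty LP → Northgate Textiles S.p.A. (R1): 23% × 41% × 14% = 1.3202% of Highfield Holdings Ltd.
Chain via Orion Group plc → Meridian Manufacturing Inc. (R1): 24% × 14% × 21% = 0.7056% of Highfield Holdings Ltd.
Aggregating (R2): 1.3202% + 0.7056% = 2.0258%.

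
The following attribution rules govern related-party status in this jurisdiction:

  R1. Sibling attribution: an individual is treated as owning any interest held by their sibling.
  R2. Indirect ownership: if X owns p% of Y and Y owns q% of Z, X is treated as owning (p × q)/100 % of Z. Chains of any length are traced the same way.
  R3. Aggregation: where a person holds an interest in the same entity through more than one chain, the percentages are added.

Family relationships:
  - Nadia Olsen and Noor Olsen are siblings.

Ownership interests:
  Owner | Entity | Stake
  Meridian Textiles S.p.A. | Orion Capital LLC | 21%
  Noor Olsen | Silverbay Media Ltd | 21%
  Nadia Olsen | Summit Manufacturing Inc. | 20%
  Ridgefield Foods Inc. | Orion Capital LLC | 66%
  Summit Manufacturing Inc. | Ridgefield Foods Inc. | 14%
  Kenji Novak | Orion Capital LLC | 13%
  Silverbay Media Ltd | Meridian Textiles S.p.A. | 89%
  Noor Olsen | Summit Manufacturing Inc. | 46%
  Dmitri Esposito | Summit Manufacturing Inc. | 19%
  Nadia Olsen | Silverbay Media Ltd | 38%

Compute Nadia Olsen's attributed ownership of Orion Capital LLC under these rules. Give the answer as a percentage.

By sibling attribution (R1), Nadia Olsen is treated as also owning Noor Olsen's interest in Summit Manufacturing Inc, giving 20% + 46% = 66%.
By sibling attribution (R1), Nadia Olsen is treated as also owning Noor Olsen's interest in Silverbay Media Ltd, giving 38% + 21% = 59%.
Chain via Summit Manufacturing Inc. → Ridgefield Foods Inc. (R2): 66% × 14% × 66% = 6.0984% of Orion Capital LLC.
Chain via Silverbay Media Ltd → Meridian Textiles S.p.A. (R2): 59% × 89% × 21% = 11.0271% of Orion Capital LLC.
Aggregating (R3): 6.0984% + 11.0271% = 17.1255%.

17.1255%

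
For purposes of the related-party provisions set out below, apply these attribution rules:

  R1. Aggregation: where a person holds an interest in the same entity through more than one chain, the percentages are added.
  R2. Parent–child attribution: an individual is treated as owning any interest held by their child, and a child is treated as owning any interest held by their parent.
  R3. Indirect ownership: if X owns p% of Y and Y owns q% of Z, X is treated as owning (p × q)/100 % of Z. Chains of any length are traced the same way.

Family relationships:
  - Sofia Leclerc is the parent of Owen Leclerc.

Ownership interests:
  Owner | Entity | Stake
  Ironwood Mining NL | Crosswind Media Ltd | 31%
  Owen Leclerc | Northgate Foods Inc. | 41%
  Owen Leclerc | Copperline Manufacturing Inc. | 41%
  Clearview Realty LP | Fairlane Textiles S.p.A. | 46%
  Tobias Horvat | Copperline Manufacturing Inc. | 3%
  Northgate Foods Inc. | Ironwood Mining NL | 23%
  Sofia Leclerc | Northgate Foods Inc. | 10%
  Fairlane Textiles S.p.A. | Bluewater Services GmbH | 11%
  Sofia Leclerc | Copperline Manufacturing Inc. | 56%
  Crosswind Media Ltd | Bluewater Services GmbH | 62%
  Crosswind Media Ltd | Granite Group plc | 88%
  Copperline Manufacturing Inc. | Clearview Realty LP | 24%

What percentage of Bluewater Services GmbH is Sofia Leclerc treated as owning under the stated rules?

3.432474%

By parent–child attribution (R2), Sofia Leclerc is treated as also owning Owen Leclerc's interest in Copperline Manufacturing Inc, giving 56% + 41% = 97%.
By parent–child attribution (R2), Sofia Leclerc is treated as also owning Owen Leclerc's interest in Northgate Foods Inc, giving 10% + 41% = 51%.
Chain via Copperline Manufacturing Inc. → Clearview Realty LP → Fairlane Textiles S.p.A. (R3): 97% × 24% × 46% × 11% = 1.177968% of Bluewater Services GmbH.
Chain via Northgate Foods Inc. → Ironwood Mining NL → Crosswind Media Ltd (R3): 51% × 23% × 31% × 62% = 2.254506% of Bluewater Services GmbH.
Aggregating (R1): 1.177968% + 2.254506% = 3.432474%.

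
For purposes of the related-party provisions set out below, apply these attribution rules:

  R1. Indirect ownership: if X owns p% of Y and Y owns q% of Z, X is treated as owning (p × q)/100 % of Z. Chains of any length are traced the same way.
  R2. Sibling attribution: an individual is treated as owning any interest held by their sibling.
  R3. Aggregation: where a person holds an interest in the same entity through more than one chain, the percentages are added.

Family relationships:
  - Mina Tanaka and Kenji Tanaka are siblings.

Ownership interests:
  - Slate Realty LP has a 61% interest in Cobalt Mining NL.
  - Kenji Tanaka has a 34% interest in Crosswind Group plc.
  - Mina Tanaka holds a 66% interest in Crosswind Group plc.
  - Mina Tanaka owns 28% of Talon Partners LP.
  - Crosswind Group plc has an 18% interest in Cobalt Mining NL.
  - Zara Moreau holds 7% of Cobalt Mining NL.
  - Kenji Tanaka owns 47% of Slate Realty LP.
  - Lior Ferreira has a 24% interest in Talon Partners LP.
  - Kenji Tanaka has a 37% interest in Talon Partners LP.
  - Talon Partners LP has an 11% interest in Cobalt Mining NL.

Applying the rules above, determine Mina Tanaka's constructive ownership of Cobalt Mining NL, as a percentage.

53.82%

By sibling attribution (R2), Mina Tanaka is treated as also owning Kenji Tanaka's interest in Talon Partners LP, giving 28% + 37% = 65%.
By sibling attribution (R2), Mina Tanaka is treated as also owning Kenji Tanaka's interest in Crosswind Group plc, giving 66% + 34% = 100%.
By sibling attribution (R2), Mina Tanaka is treated as owning Kenji Tanaka's 47% interest in Slate Realty LP.
Chain via Talon Partners LP (R1): 65% × 11% = 7.15% of Cobalt Mining NL.
Chain via Crosswind Group plc (R1): 100% × 18% = 18% of Cobalt Mining NL.
Chain via Slate Realty LP (R1): 47% × 61% = 28.67% of Cobalt Mining NL.
Aggregating (R3): 7.15% + 18% + 28.67% = 53.82%.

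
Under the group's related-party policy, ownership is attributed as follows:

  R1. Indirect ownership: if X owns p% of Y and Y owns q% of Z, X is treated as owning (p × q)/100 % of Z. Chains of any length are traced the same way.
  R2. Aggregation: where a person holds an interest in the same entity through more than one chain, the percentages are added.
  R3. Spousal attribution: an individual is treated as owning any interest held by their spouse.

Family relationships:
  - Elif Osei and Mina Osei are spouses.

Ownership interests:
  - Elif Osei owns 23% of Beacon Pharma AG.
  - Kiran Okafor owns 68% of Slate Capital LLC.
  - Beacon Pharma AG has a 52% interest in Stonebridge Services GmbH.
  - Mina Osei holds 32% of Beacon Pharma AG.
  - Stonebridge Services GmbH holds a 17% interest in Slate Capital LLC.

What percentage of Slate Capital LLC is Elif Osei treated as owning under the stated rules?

4.862%

By spousal attribution (R3), Elif Osei is treated as also owning Mina Osei's interest in Beacon Pharma AG, giving 23% + 32% = 55%.
Chain via Beacon Pharma AG → Stonebridge Services GmbH (R1): 55% × 52% × 17% = 4.862% of Slate Capital LLC.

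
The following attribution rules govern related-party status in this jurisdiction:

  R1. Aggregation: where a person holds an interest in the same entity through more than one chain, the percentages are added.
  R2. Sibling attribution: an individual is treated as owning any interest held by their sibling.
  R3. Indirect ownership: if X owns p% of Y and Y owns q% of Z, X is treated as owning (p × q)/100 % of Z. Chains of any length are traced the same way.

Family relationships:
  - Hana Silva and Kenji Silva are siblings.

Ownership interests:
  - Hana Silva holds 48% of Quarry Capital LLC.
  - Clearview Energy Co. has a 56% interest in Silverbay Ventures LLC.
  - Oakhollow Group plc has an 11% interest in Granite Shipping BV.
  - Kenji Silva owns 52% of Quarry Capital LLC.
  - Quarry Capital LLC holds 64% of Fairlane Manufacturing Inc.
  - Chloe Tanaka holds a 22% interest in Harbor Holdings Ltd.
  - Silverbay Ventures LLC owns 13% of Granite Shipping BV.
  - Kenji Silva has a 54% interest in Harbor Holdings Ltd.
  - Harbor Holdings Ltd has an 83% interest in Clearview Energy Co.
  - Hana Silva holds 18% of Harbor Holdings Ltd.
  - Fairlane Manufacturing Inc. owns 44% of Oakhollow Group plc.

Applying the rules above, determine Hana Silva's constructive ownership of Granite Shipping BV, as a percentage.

By sibling attribution (R2), Hana Silva is treated as also owning Kenji Silva's interest in Quarry Capital LLC, giving 48% + 52% = 100%.
By sibling attribution (R2), Hana Silva is treated as also owning Kenji Silva's interest in Harbor Holdings Ltd, giving 18% + 54% = 72%.
Chain via Quarry Capital LLC → Fairlane Manufacturing Inc. → Oakhollow Group plc (R3): 100% × 64% × 44% × 11% = 3.0976% of Granite Shipping BV.
Chain via Harbor Holdings Ltd → Clearview Energy Co. → Silverbay Ventures LLC (R3): 72% × 83% × 56% × 13% = 4.350528% of Granite Shipping BV.
Aggregating (R1): 3.0976% + 4.350528% = 7.448128%.

7.448128%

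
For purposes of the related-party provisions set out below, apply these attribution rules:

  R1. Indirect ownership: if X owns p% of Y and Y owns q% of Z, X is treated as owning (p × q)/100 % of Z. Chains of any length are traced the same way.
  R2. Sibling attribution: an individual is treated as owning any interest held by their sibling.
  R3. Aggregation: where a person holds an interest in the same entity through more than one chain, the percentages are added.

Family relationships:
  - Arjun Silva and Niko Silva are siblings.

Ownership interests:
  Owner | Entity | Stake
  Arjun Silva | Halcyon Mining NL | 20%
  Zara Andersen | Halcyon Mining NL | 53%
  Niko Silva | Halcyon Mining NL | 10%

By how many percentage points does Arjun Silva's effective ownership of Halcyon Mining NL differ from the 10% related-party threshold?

By sibling attribution (R2), Arjun Silva is treated as also owning Niko Silva's interest in Halcyon Mining NL, giving 20% + 10% = 30%.
Direct interest in Halcyon Mining NL: 30%.
30% exceeds the 10% threshold by 20 percentage points.

20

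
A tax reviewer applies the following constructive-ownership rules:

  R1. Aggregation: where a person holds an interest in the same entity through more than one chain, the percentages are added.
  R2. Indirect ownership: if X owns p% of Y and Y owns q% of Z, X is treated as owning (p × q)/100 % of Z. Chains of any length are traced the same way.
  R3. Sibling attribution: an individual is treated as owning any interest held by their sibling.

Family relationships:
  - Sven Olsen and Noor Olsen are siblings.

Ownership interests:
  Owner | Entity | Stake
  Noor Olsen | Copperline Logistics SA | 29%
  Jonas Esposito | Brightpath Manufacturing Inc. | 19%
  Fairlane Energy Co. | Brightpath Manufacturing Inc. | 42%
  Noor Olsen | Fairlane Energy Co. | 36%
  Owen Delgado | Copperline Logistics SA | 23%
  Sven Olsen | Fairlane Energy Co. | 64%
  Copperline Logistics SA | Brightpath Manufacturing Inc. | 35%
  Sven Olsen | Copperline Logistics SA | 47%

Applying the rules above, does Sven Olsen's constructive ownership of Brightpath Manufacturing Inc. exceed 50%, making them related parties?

Yes

By sibling attribution (R3), Sven Olsen is treated as also owning Noor Olsen's interest in Fairlane Energy Co, giving 64% + 36% = 100%.
By sibling attribution (R3), Sven Olsen is treated as also owning Noor Olsen's interest in Copperline Logistics SA, giving 47% + 29% = 76%.
Chain via Fairlane Energy Co. (R2): 100% × 42% = 42% of Brightpath Manufacturing Inc.
Chain via Copperline Logistics SA (R2): 76% × 35% = 26.6% of Brightpath Manufacturing Inc.
Aggregating (R1): 42% + 26.6% = 68.6%.
68.6% exceeds the 50% threshold, so Sven is a related party to Brightpath Manufacturing Inc.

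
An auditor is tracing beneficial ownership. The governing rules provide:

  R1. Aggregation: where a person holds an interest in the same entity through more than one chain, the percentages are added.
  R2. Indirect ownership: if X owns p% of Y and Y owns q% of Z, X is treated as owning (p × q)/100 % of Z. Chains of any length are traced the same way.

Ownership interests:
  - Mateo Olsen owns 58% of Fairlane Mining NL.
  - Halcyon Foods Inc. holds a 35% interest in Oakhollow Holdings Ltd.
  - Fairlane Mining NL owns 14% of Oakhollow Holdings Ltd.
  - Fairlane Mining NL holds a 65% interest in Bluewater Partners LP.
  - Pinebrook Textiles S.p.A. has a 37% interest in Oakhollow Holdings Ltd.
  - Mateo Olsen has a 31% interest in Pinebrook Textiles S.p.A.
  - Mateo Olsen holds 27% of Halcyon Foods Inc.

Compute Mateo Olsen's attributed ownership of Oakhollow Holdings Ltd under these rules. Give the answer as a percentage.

29.04%

Chain via Pinebrook Textiles S.p.A. (R2): 31% × 37% = 11.47% of Oakhollow Holdings Ltd.
Chain via Halcyon Foods Inc. (R2): 27% × 35% = 9.45% of Oakhollow Holdings Ltd.
Chain via Fairlane Mining NL (R2): 58% × 14% = 8.12% of Oakhollow Holdings Ltd.
Aggregating (R1): 11.47% + 9.45% + 8.12% = 29.04%.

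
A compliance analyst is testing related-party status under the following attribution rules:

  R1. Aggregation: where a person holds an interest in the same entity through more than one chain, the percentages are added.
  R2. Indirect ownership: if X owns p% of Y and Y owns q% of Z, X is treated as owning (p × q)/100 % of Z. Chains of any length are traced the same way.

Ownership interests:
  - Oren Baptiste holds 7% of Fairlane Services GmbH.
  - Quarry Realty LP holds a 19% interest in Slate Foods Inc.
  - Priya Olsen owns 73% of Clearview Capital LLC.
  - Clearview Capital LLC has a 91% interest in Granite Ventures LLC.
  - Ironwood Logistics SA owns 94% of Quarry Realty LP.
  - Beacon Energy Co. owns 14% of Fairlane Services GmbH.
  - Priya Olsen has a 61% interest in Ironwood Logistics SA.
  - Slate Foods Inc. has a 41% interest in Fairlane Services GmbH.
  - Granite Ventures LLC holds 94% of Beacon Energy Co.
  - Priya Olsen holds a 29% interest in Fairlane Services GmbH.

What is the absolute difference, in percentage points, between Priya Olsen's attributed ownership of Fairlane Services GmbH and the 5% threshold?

37.208974

Chain via Clearview Capital LLC → Granite Ventures LLC → Beacon Energy Co. (R2): 73% × 91% × 94% × 14% = 8.742188% of Fairlane Services GmbH.
Chain via Ironwood Logistics SA → Quarry Realty LP → Slate Foods Inc. (R2): 61% × 94% × 19% × 41% = 4.466786% of Fairlane Services GmbH.
Direct interest in Fairlane Services GmbH: 29%.
Aggregating (R1): 8.742188% + 4.466786% + 29% = 42.208974%.
42.208974% exceeds the 5% threshold by 37.208974 percentage points.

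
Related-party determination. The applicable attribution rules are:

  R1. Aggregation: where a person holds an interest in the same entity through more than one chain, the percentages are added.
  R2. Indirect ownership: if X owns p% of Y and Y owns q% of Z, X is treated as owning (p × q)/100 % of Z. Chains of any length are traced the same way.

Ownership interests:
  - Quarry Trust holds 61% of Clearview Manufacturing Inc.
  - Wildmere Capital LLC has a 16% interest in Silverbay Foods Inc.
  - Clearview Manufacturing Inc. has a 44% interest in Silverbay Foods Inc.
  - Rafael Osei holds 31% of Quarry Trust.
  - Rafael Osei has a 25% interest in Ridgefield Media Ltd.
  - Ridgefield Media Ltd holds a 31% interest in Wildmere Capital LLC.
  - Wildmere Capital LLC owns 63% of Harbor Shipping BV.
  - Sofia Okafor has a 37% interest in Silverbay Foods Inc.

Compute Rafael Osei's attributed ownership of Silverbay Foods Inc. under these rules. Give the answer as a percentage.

Chain via Quarry Trust → Clearview Manufacturing Inc. (R2): 31% × 61% × 44% = 8.3204% of Silverbay Foods Inc.
Chain via Ridgefield Media Ltd → Wildmere Capital LLC (R2): 25% × 31% × 16% = 1.24% of Silverbay Foods Inc.
Aggregating (R1): 8.3204% + 1.24% = 9.5604%.

9.5604%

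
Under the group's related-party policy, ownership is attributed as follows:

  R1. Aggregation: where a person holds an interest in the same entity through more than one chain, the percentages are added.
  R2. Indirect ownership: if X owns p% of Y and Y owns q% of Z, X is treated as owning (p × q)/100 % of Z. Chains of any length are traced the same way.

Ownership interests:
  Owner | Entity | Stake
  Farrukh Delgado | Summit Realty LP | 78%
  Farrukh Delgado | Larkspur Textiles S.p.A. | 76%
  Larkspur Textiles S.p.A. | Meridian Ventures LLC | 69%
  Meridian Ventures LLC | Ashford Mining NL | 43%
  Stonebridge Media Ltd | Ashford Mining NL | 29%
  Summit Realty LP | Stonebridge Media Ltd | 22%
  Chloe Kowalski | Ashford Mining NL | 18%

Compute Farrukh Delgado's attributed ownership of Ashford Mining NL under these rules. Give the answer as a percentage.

27.5256%

Chain via Larkspur Textiles S.p.A. → Meridian Ventures LLC (R2): 76% × 69% × 43% = 22.5492% of Ashford Mining NL.
Chain via Summit Realty LP → Stonebridge Media Ltd (R2): 78% × 22% × 29% = 4.9764% of Ashford Mining NL.
Aggregating (R1): 22.5492% + 4.9764% = 27.5256%.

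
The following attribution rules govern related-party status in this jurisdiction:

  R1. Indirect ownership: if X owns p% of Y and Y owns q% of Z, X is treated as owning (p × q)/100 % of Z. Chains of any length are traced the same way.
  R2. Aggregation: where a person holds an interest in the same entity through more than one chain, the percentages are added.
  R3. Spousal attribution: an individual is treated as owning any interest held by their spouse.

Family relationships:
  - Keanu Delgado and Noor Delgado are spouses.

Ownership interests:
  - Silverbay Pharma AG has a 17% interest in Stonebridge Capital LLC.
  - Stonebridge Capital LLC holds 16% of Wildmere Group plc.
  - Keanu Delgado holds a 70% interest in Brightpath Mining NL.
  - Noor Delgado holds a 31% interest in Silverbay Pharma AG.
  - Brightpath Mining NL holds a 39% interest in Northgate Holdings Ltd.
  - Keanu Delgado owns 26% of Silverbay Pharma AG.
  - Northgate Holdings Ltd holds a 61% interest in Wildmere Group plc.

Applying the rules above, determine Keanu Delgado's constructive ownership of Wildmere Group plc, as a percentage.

18.2034%

By spousal attribution (R3), Keanu Delgado is treated as also owning Noor Delgado's interest in Silverbay Pharma AG, giving 26% + 31% = 57%.
Chain via Brightpath Mining NL → Northgate Holdings Ltd (R1): 70% × 39% × 61% = 16.653% of Wildmere Group plc.
Chain via Silverbay Pharma AG → Stonebridge Capital LLC (R1): 57% × 17% × 16% = 1.5504% of Wildmere Group plc.
Aggregating (R2): 16.653% + 1.5504% = 18.2034%.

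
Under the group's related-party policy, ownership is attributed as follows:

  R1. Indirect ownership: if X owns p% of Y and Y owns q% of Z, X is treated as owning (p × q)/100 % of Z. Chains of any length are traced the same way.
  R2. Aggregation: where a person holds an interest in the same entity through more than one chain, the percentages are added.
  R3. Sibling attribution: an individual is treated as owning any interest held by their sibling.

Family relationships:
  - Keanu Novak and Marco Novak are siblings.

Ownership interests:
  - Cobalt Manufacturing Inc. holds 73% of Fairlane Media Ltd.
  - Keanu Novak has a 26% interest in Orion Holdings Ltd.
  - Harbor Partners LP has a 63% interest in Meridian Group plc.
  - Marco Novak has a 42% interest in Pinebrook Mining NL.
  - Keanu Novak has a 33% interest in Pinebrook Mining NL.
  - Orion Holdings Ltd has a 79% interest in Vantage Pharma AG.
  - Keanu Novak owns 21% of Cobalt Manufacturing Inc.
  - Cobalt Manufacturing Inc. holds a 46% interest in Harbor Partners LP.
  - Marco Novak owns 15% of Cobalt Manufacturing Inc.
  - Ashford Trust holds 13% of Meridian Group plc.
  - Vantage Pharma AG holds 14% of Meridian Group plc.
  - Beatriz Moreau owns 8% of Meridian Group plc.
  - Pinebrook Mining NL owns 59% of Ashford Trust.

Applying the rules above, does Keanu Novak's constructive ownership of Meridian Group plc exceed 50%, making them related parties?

By sibling attribution (R3), Keanu Novak is treated as also owning Marco Novak's interest in Cobalt Manufacturing Inc, giving 21% + 15% = 36%.
By sibling attribution (R3), Keanu Novak is treated as also owning Marco Novak's interest in Pinebrook Mining NL, giving 33% + 42% = 75%.
Chain via Cobalt Manufacturing Inc. → Harbor Partners LP (R1): 36% × 46% × 63% = 10.4328% of Meridian Group plc.
Chain via Pinebrook Mining NL → Ashford Trust (R1): 75% × 59% × 13% = 5.7525% of Meridian Group plc.
Chain via Orion Holdings Ltd → Vantage Pharma AG (R1): 26% × 79% × 14% = 2.8756% of Meridian Group plc.
Aggregating (R2): 10.4328% + 5.7525% + 2.8756% = 19.0609%.
19.0609% does not exceed the 50% threshold, so Keanu is not a related party to Meridian Group plc.

No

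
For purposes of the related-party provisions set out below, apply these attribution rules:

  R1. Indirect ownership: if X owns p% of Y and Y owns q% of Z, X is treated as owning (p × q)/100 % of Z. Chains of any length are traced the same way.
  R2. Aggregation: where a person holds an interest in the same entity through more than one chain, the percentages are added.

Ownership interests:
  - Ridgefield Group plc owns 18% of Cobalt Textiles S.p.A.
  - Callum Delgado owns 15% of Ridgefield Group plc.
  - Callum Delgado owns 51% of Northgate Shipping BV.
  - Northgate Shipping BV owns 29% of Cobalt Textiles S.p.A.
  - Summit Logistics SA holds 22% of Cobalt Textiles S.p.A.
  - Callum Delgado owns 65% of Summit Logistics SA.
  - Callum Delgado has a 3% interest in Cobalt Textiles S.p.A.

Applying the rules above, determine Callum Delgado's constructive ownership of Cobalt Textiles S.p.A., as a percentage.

Chain via Summit Logistics SA (R1): 65% × 22% = 14.3% of Cobalt Textiles S.p.A.
Chain via Ridgefield Group plc (R1): 15% × 18% = 2.7% of Cobalt Textiles S.p.A.
Chain via Northgate Shipping BV (R1): 51% × 29% = 14.79% of Cobalt Textiles S.p.A.
Direct interest in Cobalt Textiles S.p.A: 3%.
Aggregating (R2): 14.3% + 2.7% + 14.79% + 3% = 34.79%.

34.79%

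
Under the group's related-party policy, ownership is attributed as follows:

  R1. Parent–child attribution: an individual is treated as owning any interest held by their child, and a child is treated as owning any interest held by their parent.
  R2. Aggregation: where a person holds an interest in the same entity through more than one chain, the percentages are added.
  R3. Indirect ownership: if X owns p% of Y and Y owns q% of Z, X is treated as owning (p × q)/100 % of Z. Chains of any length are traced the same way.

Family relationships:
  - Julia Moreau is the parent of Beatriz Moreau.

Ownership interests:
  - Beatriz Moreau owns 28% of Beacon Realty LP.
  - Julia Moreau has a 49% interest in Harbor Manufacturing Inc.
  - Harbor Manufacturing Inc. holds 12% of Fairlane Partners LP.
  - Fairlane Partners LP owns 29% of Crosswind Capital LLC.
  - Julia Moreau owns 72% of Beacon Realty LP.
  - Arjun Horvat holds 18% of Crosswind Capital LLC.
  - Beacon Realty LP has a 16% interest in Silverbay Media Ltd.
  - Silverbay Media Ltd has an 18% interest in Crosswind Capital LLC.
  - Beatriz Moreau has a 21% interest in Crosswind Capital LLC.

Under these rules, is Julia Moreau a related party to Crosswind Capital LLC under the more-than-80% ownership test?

By parent–child attribution (R1), Julia Moreau is treated as also owning Beatriz Moreau's interest in Beacon Realty LP, giving 72% + 28% = 100%.
By parent–child attribution (R1), Julia Moreau is treated as owning Beatriz Moreau's 21% interest in Crosswind Capital LLC.
Chain via Harbor Manufacturing Inc. → Fairlane Partners LP (R3): 49% × 12% × 29% = 1.7052% of Crosswind Capital LLC.
Chain via Beacon Realty LP → Silverbay Media Ltd (R3): 100% × 16% × 18% = 2.88% of Crosswind Capital LLC.
Direct interest in Crosswind Capital LLC: 21%.
Aggregating (R2): 1.7052% + 2.88% + 21% = 25.5852%.
25.5852% does not exceed the 80% threshold, so Julia is not a related party to Crosswind Capital LLC.

No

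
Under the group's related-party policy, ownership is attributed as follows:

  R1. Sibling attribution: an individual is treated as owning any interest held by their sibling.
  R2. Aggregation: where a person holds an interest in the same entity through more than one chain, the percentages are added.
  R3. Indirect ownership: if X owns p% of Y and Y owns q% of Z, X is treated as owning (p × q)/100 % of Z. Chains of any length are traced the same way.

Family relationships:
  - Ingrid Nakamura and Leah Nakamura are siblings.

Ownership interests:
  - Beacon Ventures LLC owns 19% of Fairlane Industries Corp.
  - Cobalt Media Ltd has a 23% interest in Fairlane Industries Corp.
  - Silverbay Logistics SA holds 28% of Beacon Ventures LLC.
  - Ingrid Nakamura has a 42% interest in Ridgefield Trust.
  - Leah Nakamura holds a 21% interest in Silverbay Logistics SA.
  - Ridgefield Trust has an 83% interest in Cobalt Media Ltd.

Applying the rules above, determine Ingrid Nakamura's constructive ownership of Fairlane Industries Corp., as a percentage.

By sibling attribution (R1), Ingrid Nakamura is treated as owning Leah Nakamura's 21% interest in Silverbay Logistics SA.
Chain via Ridgefield Trust → Cobalt Media Ltd (R3): 42% × 83% × 23% = 8.0178% of Fairlane Industries Corp.
Chain via Silverbay Logistics SA → Beacon Ventures LLC (R3): 21% × 28% × 19% = 1.1172% of Fairlane Industries Corp.
Aggregating (R2): 8.0178% + 1.1172% = 9.135%.

9.135%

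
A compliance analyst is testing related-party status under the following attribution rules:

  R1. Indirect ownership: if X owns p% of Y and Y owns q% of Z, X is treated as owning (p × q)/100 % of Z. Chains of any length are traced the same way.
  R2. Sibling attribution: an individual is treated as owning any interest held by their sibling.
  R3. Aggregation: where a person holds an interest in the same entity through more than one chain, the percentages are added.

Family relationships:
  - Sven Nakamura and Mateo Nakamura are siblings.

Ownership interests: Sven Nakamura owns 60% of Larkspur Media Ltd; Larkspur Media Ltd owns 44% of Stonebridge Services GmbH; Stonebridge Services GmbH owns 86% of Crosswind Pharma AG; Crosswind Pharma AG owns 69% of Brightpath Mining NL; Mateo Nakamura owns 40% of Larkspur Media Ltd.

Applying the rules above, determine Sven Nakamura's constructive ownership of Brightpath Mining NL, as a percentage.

26.1096%

By sibling attribution (R2), Sven Nakamura is treated as also owning Mateo Nakamura's interest in Larkspur Media Ltd, giving 60% + 40% = 100%.
Chain via Larkspur Media Ltd → Stonebridge Services GmbH → Crosswind Pharma AG (R1): 100% × 44% × 86% × 69% = 26.1096% of Brightpath Mining NL.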